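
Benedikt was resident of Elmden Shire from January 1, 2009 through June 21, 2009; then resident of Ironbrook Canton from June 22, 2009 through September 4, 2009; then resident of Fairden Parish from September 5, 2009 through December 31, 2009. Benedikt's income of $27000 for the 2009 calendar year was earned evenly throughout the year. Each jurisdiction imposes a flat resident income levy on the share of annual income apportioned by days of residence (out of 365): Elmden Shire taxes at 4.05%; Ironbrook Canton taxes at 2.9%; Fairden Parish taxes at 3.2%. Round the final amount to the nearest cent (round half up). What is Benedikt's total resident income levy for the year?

Elmden Shire, January 1 – June 21, 2009: 172 days → $27000 × 4.05% × 172/365 = $515.2932
Ironbrook Canton, June 22 – September 4, 2009: 75 days → $27000 × 2.9% × 75/365 = $160.8904
Fairden Parish, September 5 – December 31, 2009: 118 days → $27000 × 3.2% × 118/365 = $279.3205
Total = $955.5041

$955.50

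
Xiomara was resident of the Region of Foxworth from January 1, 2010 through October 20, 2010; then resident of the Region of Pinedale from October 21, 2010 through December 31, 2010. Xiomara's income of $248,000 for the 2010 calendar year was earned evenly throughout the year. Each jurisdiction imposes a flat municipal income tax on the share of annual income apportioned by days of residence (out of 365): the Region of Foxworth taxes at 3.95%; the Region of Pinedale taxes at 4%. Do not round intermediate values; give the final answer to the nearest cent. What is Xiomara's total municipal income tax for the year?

$9,820.46

The Region of Foxworth, January 1 – October 20, 2010: 293 days → $248,000 × 3.95% × 293/365 = $7,863.6384
The Region of Pinedale, October 21 – December 31, 2010: 72 days → $248,000 × 4% × 72/365 = $1,956.8219
Total = $9,820.4603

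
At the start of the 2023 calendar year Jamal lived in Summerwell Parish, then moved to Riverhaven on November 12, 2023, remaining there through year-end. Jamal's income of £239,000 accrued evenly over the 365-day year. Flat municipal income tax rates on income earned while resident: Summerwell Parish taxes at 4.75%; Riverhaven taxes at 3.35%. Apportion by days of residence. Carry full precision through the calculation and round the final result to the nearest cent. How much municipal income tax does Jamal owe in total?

Summerwell Parish, January 1 – November 11, 2023: 315 days → £239,000 × 4.75% × 315/365 = £9,797.3630
Riverhaven, November 12 – December 31, 2023: 50 days → £239,000 × 3.35% × 50/365 = £1,096.7808
Total = £10,894.1438

£10,894.14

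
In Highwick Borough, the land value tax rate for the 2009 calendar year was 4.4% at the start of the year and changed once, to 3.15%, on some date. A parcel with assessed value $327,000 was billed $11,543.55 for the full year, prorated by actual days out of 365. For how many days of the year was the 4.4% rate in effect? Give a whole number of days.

Let d = days at the first rate; then 365 − d days at the second rate.
$327,000 × [4.4%·d + 3.15%·(365−d)] / 365 = $11,543.55
Solving gives d = 111, so the new rate took effect on April 22, 2009.

111 days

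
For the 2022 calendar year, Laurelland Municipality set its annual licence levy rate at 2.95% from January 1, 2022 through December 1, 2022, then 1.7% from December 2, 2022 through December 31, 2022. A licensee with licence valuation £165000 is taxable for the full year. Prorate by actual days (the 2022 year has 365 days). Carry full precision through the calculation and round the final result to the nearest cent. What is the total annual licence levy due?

January 1 – December 1, 2022: 335 days at 2.95% → £165000 × 2.95% × 335/365 = £4467.4315
December 2 – December 31, 2022: 30 days at 1.7% → £165000 × 1.7% × 30/365 = £230.5479
Total = £4697.9795

£4697.98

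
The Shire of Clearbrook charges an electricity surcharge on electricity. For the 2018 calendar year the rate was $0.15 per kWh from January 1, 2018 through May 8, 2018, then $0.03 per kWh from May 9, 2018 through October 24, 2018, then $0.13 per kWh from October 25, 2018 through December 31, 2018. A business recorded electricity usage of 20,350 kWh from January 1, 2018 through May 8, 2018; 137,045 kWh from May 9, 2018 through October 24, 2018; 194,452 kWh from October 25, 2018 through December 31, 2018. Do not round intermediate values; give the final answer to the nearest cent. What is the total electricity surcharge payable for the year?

January 1 – May 8, 2018: 20,350 kWh at $0.15/kWh → $3,052.50
May 9 – October 24, 2018: 137,045 kWh at $0.03/kWh → $4,111.35
October 25 – December 31, 2018: 194,452 kWh at $0.13/kWh → $25,278.76

$32,442.61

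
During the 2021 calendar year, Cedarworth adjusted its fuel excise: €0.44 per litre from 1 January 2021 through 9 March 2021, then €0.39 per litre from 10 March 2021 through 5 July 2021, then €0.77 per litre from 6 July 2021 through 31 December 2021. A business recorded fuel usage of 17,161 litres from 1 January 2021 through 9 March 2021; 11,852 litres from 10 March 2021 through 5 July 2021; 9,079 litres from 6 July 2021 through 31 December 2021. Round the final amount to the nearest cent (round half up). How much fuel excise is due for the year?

1 January – 9 March 2021: 17,161 litres at €0.44/litre → €7,550.84
10 March – 5 July 2021: 11,852 litres at €0.39/litre → €4,622.28
6 July – 31 December 2021: 9,079 litres at €0.77/litre → €6,990.83

€19,163.95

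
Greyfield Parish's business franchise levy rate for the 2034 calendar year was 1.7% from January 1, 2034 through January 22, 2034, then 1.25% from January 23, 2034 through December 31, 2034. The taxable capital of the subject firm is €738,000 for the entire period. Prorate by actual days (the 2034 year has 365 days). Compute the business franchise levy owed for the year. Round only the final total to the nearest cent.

January 1 – January 22, 2034: 22 days at 1.7% → €738,000 × 1.7% × 22/365 = €756.1973
January 23 – December 31, 2034: 343 days at 1.25% → €738,000 × 1.25% × 343/365 = €8,668.9726
Total = €9,425.1699

€9,425.17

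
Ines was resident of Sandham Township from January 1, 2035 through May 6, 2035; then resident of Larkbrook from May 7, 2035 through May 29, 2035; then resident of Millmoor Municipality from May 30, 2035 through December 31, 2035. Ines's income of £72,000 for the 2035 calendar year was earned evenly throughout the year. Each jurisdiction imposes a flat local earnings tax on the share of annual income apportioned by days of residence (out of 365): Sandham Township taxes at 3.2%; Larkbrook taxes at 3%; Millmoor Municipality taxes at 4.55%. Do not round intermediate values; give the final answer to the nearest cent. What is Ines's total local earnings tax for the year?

Sandham Township, January 1 – May 6, 2035: 126 days → £72,000 × 3.2% × 126/365 = £795.3534
Larkbrook, May 7 – May 29, 2035: 23 days → £72,000 × 3% × 23/365 = £136.1096
Millmoor Municipality, May 30 – December 31, 2035: 216 days → £72,000 × 4.55% × 216/365 = £1,938.6740
Total = £2,870.1370

£2,870.14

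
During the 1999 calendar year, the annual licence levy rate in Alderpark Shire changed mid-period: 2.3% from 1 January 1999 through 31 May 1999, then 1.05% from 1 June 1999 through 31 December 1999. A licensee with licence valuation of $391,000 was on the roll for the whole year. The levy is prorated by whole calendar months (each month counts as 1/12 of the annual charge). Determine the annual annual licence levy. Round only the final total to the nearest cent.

$6,141.96

1 January – 31 May 1999: 5 months at 2.3% → $391,000 × 2.3% × 5/12 = $3,747.0833
1 June – 31 December 1999: 7 months at 1.05% → $391,000 × 1.05% × 7/12 = $2,394.8750
Total = $6,141.9583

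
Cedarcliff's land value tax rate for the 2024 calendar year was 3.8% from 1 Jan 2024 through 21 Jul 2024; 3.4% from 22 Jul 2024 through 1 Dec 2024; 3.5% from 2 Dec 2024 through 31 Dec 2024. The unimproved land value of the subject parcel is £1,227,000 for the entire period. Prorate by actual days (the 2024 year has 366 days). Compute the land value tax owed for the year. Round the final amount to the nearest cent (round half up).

£44,540.77

1 Jan – 21 Jul 2024: 203 days at 3.8% → £1,227,000 × 3.8% × 203/366 = £25,860.8689
22 Jul – 1 Dec 2024: 133 days at 3.4% → £1,227,000 × 3.4% × 133/366 = £15,159.8197
2 Dec – 31 Dec 2024: 30 days at 3.5% → £1,227,000 × 3.5% × 30/366 = £3,520.0820
Total = £44,540.7705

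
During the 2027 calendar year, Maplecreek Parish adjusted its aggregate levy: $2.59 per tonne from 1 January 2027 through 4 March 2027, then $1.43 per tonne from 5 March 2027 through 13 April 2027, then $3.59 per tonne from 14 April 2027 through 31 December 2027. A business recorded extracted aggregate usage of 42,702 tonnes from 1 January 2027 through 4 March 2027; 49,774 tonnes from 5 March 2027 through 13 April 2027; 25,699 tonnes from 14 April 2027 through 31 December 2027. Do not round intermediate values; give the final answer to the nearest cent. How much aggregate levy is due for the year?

$274,034.41

1 January – 4 March 2027: 42,702 tonnes at $2.59/tonne → $110,598.18
5 March – 13 April 2027: 49,774 tonnes at $1.43/tonne → $71,176.82
14 April – 31 December 2027: 25,699 tonnes at $3.59/tonne → $92,259.41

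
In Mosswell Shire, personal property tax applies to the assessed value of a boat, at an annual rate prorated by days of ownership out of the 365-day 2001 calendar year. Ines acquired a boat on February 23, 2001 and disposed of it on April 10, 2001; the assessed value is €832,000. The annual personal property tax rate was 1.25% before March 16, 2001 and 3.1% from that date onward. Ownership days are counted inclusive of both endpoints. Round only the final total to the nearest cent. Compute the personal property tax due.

€2,435.59

February 23 – March 15, 2001: 21 days at 1.25% → €832,000 × 1.25% × 21/365 = €598.3562
March 16 – April 10, 2001: 26 days at 3.1% → €832,000 × 3.1% × 26/365 = €1,837.2384
Total = €2,435.5945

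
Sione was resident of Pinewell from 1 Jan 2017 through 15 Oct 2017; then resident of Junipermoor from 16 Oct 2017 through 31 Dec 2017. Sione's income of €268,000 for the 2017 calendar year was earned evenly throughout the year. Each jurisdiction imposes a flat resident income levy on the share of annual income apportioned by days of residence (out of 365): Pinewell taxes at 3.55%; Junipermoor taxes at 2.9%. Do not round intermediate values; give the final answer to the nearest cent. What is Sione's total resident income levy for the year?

€9,146.51

Pinewell, 1 Jan – 15 Oct 2017: 288 days → €268,000 × 3.55% × 288/365 = €7,506.9370
Junipermoor, 16 Oct – 31 Dec 2017: 77 days → €268,000 × 2.9% × 77/365 = €1,639.5726
Total = €9,146.5096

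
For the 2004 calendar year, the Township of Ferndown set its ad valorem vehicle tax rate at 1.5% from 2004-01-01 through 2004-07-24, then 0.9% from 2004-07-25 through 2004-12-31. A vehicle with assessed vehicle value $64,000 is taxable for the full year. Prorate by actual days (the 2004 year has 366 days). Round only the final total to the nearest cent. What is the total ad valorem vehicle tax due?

$792.13

2004-01-01 to 2004-07-24: 206 days at 1.5% → $64,000 × 1.5% × 206/366 = $540.3279
2004-07-25 to 2004-12-31: 160 days at 0.9% → $64,000 × 0.9% × 160/366 = $251.8033
Total = $792.1311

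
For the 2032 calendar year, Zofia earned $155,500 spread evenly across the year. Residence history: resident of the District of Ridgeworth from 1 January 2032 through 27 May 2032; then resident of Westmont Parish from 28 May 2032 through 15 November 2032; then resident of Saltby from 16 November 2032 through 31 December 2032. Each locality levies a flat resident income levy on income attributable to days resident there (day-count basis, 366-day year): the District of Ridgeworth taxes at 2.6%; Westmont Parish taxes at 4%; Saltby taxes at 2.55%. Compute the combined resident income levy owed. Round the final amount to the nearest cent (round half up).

$5,056.30

The District of Ridgeworth, 1 January – 27 May 2032: 148 days → $155,500 × 2.6% × 148/366 = $1,634.8743
Westmont Parish, 28 May – 15 November 2032: 172 days → $155,500 × 4% × 172/366 = $2,923.0601
Saltby, 16 November – 31 December 2032: 46 days → $155,500 × 2.55% × 46/366 = $498.3648
Total = $5,056.2992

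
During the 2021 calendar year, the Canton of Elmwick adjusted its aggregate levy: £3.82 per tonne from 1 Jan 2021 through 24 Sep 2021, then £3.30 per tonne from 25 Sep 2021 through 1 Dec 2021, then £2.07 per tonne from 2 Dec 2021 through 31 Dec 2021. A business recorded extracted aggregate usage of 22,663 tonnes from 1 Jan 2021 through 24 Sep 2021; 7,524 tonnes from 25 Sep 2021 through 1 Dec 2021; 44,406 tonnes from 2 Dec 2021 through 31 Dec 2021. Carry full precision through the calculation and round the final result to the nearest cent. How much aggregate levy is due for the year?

1 Jan – 24 Sep 2021: 22,663 tonnes at £3.82/tonne → £86,572.66
25 Sep – 1 Dec 2021: 7,524 tonnes at £3.30/tonne → £24,829.20
2 Dec – 31 Dec 2021: 44,406 tonnes at £2.07/tonne → £91,920.42

£203,322.28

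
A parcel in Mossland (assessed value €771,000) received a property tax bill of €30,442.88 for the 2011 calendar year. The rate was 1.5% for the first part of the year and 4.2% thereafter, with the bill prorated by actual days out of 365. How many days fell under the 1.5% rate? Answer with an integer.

Let d = days at the first rate; then 365 − d days at the second rate.
€771,000 × [1.5%·d + 4.2%·(365−d)] / 365 = €30,442.88
Solving gives d = 34, so the new rate took effect on 4 Feb 2011.

34 days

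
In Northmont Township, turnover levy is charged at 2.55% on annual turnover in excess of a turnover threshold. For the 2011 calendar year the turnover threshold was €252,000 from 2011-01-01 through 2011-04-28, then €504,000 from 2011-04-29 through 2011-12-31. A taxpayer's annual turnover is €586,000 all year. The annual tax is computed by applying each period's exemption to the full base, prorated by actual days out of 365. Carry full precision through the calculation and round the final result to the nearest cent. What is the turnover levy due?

€4,168.45

2011-01-01 to 2011-04-28: 118 days, exemption €252,000 → (€586,000 − €252,000) × 2.55% × 118/365 = €2,753.4411
2011-04-29 to 2011-12-31: 247 days, exemption €504,000 → (€586,000 − €504,000) × 2.55% × 247/365 = €1,415.0055
Total = €4,168.4466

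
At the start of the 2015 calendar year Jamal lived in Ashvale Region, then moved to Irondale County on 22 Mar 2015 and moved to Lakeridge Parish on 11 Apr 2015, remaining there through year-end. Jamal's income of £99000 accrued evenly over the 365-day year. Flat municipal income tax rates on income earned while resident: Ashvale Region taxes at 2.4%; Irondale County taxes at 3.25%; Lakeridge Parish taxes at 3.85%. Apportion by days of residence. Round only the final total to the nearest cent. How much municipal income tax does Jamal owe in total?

£3464.32

Ashvale Region, 1 Jan – 21 Mar 2015: 80 days → £99000 × 2.4% × 80/365 = £520.7671
Irondale County, 22 Mar – 10 Apr 2015: 20 days → £99000 × 3.25% × 20/365 = £176.3014
Lakeridge Parish, 11 Apr – 31 Dec 2015: 265 days → £99000 × 3.85% × 265/365 = £2767.2534
Total = £3464.3219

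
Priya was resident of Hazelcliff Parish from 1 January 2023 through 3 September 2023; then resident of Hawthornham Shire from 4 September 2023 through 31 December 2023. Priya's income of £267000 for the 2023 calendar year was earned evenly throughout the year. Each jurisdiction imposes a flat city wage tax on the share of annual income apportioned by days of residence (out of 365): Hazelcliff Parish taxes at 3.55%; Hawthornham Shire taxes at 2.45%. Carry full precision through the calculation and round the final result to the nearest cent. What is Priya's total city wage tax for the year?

Hazelcliff Parish, 1 January – 3 September 2023: 246 days → £267000 × 3.55% × 246/365 = £6388.2493
Hawthornham Shire, 4 September – 31 December 2023: 119 days → £267000 × 2.45% × 119/365 = £2132.7082
Total = £8520.9575

£8520.96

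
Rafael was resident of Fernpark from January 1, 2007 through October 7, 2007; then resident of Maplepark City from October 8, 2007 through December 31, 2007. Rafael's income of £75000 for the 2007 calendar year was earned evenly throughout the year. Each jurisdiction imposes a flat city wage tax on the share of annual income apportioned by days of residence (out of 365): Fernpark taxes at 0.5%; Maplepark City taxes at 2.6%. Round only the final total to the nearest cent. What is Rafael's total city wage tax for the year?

£741.78

Fernpark, January 1 – October 7, 2007: 280 days → £75000 × 0.5% × 280/365 = £287.6712
Maplepark City, October 8 – December 31, 2007: 85 days → £75000 × 2.6% × 85/365 = £454.1096
Total = £741.7808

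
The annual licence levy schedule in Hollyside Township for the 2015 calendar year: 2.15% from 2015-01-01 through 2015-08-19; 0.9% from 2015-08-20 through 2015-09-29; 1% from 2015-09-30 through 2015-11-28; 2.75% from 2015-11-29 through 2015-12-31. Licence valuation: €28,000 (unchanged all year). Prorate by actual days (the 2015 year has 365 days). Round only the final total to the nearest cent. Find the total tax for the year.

€524.94

2015-01-01 to 2015-08-19: 231 days at 2.15% → €28,000 × 2.15% × 231/365 = €380.9918
2015-08-20 to 2015-09-29: 41 days at 0.9% → €28,000 × 0.9% × 41/365 = €28.3068
2015-09-30 to 2015-11-28: 60 days at 1% → €28,000 × 1% × 60/365 = €46.0274
2015-11-29 to 2015-12-31: 33 days at 2.75% → €28,000 × 2.75% × 33/365 = €69.6164
Total = €524.9425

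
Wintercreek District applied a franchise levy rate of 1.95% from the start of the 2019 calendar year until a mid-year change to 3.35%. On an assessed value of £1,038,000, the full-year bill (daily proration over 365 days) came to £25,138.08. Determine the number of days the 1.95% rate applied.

Let d = days at the first rate; then 365 − d days at the second rate.
£1,038,000 × [1.95%·d + 3.35%·(365−d)] / 365 = £25,138.08
Solving gives d = 242, so the new rate took effect on August 31, 2019.

242 days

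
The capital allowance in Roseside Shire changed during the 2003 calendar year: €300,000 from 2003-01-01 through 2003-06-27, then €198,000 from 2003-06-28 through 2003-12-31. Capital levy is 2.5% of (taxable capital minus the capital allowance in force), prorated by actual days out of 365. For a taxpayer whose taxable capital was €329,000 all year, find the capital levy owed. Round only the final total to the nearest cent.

2003-01-01 to 2003-06-27: 178 days, exemption €300,000 → (€329,000 − €300,000) × 2.5% × 178/365 = €353.5616
2003-06-28 to 2003-12-31: 187 days, exemption €198,000 → (€329,000 − €198,000) × 2.5% × 187/365 = €1,677.8767
Total = €2,031.4384

€2,031.44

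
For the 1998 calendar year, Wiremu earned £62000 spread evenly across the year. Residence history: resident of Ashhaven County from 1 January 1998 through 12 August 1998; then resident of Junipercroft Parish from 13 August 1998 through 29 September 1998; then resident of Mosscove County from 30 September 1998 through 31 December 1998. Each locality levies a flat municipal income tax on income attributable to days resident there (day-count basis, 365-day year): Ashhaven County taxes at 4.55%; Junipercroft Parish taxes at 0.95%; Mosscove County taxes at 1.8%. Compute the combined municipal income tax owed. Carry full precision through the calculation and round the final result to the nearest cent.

£2093.05

Ashhaven County, 1 January – 12 August 1998: 224 days → £62000 × 4.55% × 224/365 = £1731.2438
Junipercroft Parish, 13 August – 29 September 1998: 48 days → £62000 × 0.95% × 48/365 = £77.4575
Mosscove County, 30 September – 31 December 1998: 93 days → £62000 × 1.8% × 93/365 = £284.3507
Total = £2093.0521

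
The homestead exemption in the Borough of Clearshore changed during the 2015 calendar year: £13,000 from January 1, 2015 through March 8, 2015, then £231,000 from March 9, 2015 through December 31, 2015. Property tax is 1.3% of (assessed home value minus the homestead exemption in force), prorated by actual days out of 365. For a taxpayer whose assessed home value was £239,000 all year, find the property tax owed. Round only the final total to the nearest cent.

January 1 – March 8, 2015: 67 days, exemption £13,000 → (£239,000 − £13,000) × 1.3% × 67/365 = £539.3041
March 9 – December 31, 2015: 298 days, exemption £231,000 → (£239,000 − £231,000) × 1.3% × 298/365 = £84.9096
Total = £624.2137

£624.21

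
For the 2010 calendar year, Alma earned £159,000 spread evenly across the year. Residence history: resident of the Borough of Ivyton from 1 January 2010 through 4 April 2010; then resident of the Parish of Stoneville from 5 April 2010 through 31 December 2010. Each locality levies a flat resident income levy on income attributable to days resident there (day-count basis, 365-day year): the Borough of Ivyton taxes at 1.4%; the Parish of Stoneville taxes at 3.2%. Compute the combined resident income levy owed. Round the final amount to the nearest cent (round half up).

The Borough of Ivyton, 1 January – 4 April 2010: 94 days → £159,000 × 1.4% × 94/365 = £573.2712
The Parish of Stoneville, 5 April – 31 December 2010: 271 days → £159,000 × 3.2% × 271/365 = £3,777.6658
Total = £4,350.9370

£4,350.94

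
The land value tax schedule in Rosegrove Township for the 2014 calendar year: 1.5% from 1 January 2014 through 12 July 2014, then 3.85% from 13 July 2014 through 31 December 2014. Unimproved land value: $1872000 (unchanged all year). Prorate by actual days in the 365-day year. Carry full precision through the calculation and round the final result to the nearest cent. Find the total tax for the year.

$48810.48

1 January – 12 July 2014: 193 days at 1.5% → $1872000 × 1.5% × 193/365 = $14847.7808
13 July – 31 December 2014: 172 days at 3.85% → $1872000 × 3.85% × 172/365 = $33962.6959
Total = $48810.4767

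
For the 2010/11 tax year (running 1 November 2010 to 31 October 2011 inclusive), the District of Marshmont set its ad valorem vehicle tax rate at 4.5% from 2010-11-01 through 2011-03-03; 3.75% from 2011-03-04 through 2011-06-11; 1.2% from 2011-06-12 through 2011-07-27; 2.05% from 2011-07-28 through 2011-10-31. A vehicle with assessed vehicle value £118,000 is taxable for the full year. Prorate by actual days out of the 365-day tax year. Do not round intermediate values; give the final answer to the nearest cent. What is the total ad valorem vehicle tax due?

£3,816.41

2010-11-01 to 2011-03-03: 123 days at 4.5% → £118,000 × 4.5% × 123/365 = £1,789.3973
2011-03-04 to 2011-06-11: 100 days at 3.75% → £118,000 × 3.75% × 100/365 = £1,212.3288
2011-06-12 to 2011-07-27: 46 days at 1.2% → £118,000 × 1.2% × 46/365 = £178.4548
2011-07-28 to 2011-10-31: 96 days at 2.05% → £118,000 × 2.05% × 96/365 = £636.2301
Total = £3,816.4110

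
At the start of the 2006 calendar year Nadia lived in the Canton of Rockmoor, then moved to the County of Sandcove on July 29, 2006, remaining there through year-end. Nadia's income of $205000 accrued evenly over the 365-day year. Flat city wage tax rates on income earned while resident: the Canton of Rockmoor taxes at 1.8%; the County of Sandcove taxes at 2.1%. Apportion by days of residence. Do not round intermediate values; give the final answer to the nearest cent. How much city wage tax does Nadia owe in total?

$3952.85

The Canton of Rockmoor, January 1 – July 28, 2006: 209 days → $205000 × 1.8% × 209/365 = $2112.9041
The County of Sandcove, July 29 – December 31, 2006: 156 days → $205000 × 2.1% × 156/365 = $1839.9452
Total = $3952.8493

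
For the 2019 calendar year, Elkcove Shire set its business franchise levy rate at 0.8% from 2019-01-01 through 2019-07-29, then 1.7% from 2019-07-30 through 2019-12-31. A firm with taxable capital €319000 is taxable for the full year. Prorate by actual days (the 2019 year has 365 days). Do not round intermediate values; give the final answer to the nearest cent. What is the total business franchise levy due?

€3771.19

2019-01-01 to 2019-07-29: 210 days at 0.8% → €319000 × 0.8% × 210/365 = €1468.2740
2019-07-30 to 2019-12-31: 155 days at 1.7% → €319000 × 1.7% × 155/365 = €2302.9178
Total = €3771.1918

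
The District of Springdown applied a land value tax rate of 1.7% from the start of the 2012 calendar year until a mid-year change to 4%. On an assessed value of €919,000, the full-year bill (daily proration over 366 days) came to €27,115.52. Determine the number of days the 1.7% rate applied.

167 days

Let d = days at the first rate; then 366 − d days at the second rate.
€919,000 × [1.7%·d + 4%·(366−d)] / 366 = €27,115.52
Solving gives d = 167, so the new rate took effect on June 16, 2012.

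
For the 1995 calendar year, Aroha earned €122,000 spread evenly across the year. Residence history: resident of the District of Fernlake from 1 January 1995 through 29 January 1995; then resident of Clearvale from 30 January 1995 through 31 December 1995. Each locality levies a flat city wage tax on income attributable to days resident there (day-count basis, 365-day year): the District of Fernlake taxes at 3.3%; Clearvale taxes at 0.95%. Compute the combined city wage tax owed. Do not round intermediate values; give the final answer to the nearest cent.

€1,386.79

The District of Fernlake, 1 January – 29 January 1995: 29 days → €122,000 × 3.3% × 29/365 = €319.8740
Clearvale, 30 January – 31 December 1995: 336 days → €122,000 × 0.95% × 336/365 = €1,066.9151
Total = €1,386.7890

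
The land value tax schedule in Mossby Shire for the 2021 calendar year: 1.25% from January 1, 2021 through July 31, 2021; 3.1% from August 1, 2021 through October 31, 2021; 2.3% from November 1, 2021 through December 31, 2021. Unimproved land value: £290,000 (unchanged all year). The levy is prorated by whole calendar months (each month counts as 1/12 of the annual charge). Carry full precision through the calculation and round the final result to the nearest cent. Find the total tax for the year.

January 1 – July 31, 2021: 7 months at 1.25% → £290,000 × 1.25% × 7/12 = £2,114.5833
August 1 – October 31, 2021: 3 months at 3.1% → £290,000 × 3.1% × 3/12 = £2,247.5000
November 1 – December 31, 2021: 2 months at 2.3% → £290,000 × 2.3% × 2/12 = £1,111.6667
Total = £5,473.7500

£5,473.75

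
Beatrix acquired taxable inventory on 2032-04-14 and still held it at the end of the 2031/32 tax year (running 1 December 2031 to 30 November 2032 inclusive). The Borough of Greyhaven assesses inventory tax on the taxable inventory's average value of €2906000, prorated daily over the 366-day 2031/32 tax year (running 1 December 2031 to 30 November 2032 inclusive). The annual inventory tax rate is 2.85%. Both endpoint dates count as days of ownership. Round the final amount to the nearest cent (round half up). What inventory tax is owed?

Days held (2032-04-14 to 2032-11-30): 231 out of 366
Tax = €2906000 × 2.85% × 231/366 = €52272.2705

€52272.27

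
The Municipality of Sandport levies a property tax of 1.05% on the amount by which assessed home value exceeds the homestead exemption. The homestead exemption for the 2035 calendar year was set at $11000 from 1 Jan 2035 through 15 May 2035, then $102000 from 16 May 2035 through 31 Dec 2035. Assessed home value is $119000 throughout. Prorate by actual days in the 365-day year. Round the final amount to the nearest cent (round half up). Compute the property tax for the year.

$531.90

1 Jan – 15 May 2035: 135 days, exemption $11000 → ($119000 − $11000) × 1.05% × 135/365 = $419.4247
16 May – 31 Dec 2035: 230 days, exemption $102000 → ($119000 − $102000) × 1.05% × 230/365 = $112.4795
Total = $531.9041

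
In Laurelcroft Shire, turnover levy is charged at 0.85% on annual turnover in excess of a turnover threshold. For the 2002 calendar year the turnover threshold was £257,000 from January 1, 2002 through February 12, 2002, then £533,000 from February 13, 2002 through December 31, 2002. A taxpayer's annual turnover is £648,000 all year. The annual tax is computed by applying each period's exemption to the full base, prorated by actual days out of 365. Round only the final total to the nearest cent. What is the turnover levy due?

January 1 – February 12, 2002: 43 days, exemption £257,000 → (£648,000 − £257,000) × 0.85% × 43/365 = £391.5356
February 13 – December 31, 2002: 322 days, exemption £533,000 → (£648,000 − £533,000) × 0.85% × 322/365 = £862.3425
Total = £1,253.8781

£1,253.88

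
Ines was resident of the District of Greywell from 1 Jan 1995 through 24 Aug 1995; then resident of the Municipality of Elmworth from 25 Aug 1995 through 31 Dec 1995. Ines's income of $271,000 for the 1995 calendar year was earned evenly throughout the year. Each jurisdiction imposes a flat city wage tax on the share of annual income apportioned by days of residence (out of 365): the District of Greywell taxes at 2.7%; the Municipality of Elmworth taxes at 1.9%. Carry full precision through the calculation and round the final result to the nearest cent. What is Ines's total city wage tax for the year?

The District of Greywell, 1 Jan – 24 Aug 1995: 236 days → $271,000 × 2.7% × 236/365 = $4,730.9918
The Municipality of Elmworth, 25 Aug – 31 Dec 1995: 129 days → $271,000 × 1.9% × 129/365 = $1,819.7836
Total = $6,550.7753

$6,550.78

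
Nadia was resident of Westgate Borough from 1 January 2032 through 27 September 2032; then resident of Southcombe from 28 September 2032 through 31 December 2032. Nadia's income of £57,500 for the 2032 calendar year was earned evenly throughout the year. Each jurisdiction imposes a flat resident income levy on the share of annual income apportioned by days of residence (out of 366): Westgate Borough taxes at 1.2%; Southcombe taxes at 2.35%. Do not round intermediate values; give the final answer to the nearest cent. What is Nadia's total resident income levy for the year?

£861.64

Westgate Borough, 1 January – 27 September 2032: 271 days → £57,500 × 1.2% × 271/366 = £510.9016
Southcombe, 28 September – 31 December 2032: 95 days → £57,500 × 2.35% × 95/366 = £350.7343
Total = £861.6359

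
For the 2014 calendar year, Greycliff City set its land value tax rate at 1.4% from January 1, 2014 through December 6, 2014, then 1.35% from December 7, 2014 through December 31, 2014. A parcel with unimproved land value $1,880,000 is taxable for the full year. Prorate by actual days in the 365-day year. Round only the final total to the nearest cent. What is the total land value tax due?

January 1 – December 6, 2014: 340 days at 1.4% → $1,880,000 × 1.4% × 340/365 = $24,517.2603
December 7 – December 31, 2014: 25 days at 1.35% → $1,880,000 × 1.35% × 25/365 = $1,738.3562
Total = $26,255.6164

$26,255.62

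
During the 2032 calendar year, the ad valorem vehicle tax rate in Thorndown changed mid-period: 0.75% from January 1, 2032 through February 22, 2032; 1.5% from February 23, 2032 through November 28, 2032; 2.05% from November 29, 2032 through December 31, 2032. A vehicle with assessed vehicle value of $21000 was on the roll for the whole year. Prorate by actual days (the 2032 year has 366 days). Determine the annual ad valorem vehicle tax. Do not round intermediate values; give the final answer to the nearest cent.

$302.61

January 1 – February 22, 2032: 53 days at 0.75% → $21000 × 0.75% × 53/366 = $22.8074
February 23 – November 28, 2032: 280 days at 1.5% → $21000 × 1.5% × 280/366 = $240.9836
November 29 – December 31, 2032: 33 days at 2.05% → $21000 × 2.05% × 33/366 = $38.8156
Total = $302.6066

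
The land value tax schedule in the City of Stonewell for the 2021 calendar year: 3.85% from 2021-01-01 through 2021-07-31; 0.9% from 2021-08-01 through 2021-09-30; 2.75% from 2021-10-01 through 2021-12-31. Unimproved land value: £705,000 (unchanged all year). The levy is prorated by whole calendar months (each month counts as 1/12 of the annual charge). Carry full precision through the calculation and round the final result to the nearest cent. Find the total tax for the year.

£21,737.50

2021-01-01 to 2021-07-31: 7 months at 3.85% → £705,000 × 3.85% × 7/12 = £15,833.1250
2021-08-01 to 2021-09-30: 2 months at 0.9% → £705,000 × 0.9% × 2/12 = £1,057.5000
2021-10-01 to 2021-12-31: 3 months at 2.75% → £705,000 × 2.75% × 3/12 = £4,846.8750
Total = £21,737.5000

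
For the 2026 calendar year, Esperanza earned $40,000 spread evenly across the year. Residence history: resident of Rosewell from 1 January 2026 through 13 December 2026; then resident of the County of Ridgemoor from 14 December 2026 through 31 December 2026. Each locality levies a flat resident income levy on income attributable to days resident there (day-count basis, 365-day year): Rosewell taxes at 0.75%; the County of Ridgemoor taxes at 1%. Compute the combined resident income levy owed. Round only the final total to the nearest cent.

Rosewell, 1 January – 13 December 2026: 347 days → $40,000 × 0.75% × 347/365 = $285.2055
The County of Ridgemoor, 14 December – 31 December 2026: 18 days → $40,000 × 1% × 18/365 = $19.7260
Total = $304.9315

$304.93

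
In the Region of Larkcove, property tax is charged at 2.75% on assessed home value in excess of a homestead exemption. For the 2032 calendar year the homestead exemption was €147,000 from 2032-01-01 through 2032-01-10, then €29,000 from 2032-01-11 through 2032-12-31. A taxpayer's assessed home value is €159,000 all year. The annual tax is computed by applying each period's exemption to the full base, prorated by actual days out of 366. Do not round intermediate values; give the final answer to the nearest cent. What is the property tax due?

€3,486.34

2032-01-01 to 2032-01-10: 10 days, exemption €147,000 → (€159,000 − €147,000) × 2.75% × 10/366 = €9.0164
2032-01-11 to 2032-12-31: 356 days, exemption €29,000 → (€159,000 − €29,000) × 2.75% × 356/366 = €3,477.3224
Total = €3,486.3388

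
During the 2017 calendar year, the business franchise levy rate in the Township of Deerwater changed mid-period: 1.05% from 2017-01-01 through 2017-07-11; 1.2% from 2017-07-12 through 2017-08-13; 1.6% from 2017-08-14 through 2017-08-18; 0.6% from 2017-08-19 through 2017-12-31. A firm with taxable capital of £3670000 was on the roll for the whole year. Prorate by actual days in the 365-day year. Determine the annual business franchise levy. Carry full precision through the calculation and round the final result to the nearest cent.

£33200.93

2017-01-01 to 2017-07-11: 192 days at 1.05% → £3670000 × 1.05% × 192/365 = £20270.4658
2017-07-12 to 2017-08-13: 33 days at 1.2% → £3670000 × 1.2% × 33/365 = £3981.6986
2017-08-14 to 2017-08-18: 5 days at 1.6% → £3670000 × 1.6% × 5/365 = £804.3836
2017-08-19 to 2017-12-31: 135 days at 0.6% → £3670000 × 0.6% × 135/365 = £8144.3836
Total = £33200.9315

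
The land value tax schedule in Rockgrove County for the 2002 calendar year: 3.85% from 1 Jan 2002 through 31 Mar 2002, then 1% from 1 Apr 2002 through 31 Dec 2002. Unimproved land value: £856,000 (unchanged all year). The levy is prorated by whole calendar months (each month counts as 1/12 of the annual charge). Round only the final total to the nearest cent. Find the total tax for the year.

1 Jan – 31 Mar 2002: 3 months at 3.85% → £856,000 × 3.85% × 3/12 = £8,239.0000
1 Apr – 31 Dec 2002: 9 months at 1% → £856,000 × 1% × 9/12 = £6,420.0000
Total = £14,659.0000

£14,659.00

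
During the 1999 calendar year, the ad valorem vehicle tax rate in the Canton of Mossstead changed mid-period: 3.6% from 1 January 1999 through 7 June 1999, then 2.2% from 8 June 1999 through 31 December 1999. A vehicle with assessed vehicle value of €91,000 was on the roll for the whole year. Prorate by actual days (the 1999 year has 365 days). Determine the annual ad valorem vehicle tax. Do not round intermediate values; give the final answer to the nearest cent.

€2,553.48

1 January – 7 June 1999: 158 days at 3.6% → €91,000 × 3.6% × 158/365 = €1,418.1041
8 June – 31 December 1999: 207 days at 2.2% → €91,000 × 2.2% × 207/365 = €1,135.3808
Total = €2,553.4849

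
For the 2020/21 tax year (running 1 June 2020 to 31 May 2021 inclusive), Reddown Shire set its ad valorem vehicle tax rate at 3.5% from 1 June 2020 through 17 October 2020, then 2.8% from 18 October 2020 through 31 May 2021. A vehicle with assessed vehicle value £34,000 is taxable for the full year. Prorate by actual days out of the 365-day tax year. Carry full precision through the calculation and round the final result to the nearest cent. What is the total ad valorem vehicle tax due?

£1,042.64

1 June – 17 October 2020: 139 days at 3.5% → £34,000 × 3.5% × 139/365 = £453.1781
18 October 2020 – 31 May 2021: 226 days at 2.8% → £34,000 × 2.8% × 226/365 = £589.4575
Total = £1,042.6356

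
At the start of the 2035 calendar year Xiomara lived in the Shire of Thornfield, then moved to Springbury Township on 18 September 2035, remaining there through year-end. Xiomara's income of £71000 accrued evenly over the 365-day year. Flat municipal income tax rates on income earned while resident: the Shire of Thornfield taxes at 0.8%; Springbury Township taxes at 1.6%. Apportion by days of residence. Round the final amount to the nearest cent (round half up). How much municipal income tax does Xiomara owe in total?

The Shire of Thornfield, 1 January – 17 September 2035: 260 days → £71000 × 0.8% × 260/365 = £404.6027
Springbury Township, 18 September – 31 December 2035: 105 days → £71000 × 1.6% × 105/365 = £326.7945
Total = £731.3973

£731.40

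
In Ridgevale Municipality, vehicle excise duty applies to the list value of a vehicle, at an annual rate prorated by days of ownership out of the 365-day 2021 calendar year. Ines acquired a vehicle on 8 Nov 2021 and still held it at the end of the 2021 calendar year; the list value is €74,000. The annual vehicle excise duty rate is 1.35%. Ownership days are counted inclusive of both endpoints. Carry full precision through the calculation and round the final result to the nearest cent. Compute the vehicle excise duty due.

€147.80

Days held (8 Nov – 31 Dec 2021): 54 out of 365
Tax = €74,000 × 1.35% × 54/365 = €147.7973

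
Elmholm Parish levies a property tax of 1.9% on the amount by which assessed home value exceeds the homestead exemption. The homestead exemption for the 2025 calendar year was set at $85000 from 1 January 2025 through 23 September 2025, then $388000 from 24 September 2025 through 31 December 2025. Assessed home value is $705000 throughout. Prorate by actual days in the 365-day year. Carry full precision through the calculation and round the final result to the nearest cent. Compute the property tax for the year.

1 January – 23 September 2025: 266 days, exemption $85000 → ($705000 − $85000) × 1.9% × 266/365 = $8584.8767
24 September – 31 December 2025: 99 days, exemption $388000 → ($705000 − $388000) × 1.9% × 99/365 = $1633.6356
Total = $10218.5123

$10218.51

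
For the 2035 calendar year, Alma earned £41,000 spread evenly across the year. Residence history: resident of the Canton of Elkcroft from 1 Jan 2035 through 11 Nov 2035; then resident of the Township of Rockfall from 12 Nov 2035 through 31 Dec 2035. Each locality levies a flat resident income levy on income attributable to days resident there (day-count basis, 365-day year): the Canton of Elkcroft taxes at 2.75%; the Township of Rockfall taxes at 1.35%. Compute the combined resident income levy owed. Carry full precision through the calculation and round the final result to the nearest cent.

£1,048.87

The Canton of Elkcroft, 1 Jan – 11 Nov 2035: 315 days → £41,000 × 2.75% × 315/365 = £973.0479
The Township of Rockfall, 12 Nov – 31 Dec 2035: 50 days → £41,000 × 1.35% × 50/365 = £75.8219
Total = £1,048.8699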